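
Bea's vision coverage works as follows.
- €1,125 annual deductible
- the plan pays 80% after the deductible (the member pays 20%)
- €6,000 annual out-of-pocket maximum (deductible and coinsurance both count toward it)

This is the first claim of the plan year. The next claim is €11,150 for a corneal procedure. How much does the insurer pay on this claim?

Deductible not yet touched, so the first €1,125 of the bill goes to the deductible.
That leaves €11,150 − €1,125 = €10,025 for coinsurance.
Coinsurance: €10,025 × 20% = €2,005.
Member responsibility before any cap: €1,125 + €2,005 = €3,130.
Total out-of-pocket so far would be €0 + €3,130 = €3,130, below the €6,000 cap — no reduction.
The plan picks up €11,150 − €3,130 = €8,020.

€8,020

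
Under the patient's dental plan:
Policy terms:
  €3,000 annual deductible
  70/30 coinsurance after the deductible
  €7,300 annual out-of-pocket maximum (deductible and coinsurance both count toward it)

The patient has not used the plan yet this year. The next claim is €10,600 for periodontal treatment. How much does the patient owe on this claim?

Deductible not yet touched, so the first €3,000 of the bill goes to the deductible.
That leaves €10,600 − €3,000 = €7,600 for coinsurance.
30% of €7,600 = €2,280 falls to the patient.
That puts the patient's cost at €3,000 + €2,280 = €5,280 before any cap.
Year-to-date out-of-pocket becomes €0 + €5,280 = €5,280, still under the €7,300 maximum, so no cap applies.

€5,280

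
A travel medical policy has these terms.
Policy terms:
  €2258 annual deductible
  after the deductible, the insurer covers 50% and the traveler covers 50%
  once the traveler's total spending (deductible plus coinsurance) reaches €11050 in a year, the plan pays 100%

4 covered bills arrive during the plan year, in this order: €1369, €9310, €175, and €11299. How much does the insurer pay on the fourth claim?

Bill 1, €1369: entire amount goes to the deductible. Cost to traveler: €1369. OOP to date €1369. Insurer: €1369 − €1369 = €0.
Bill 2, €9310: €889 to deductible, leaving €8421; traveler's 50% is €4210.50. Traveler owes €5099.50 (running OOP €6468.50). Insurer: €9310 − €5099.50 = €4210.50.
Bill 3, €175: deductible met; 50% of €175 = €87.50. Cost to traveler: €87.50. OOP to date €6556. Plan pays €175 − €87.50 = €87.50.
Bill 4, €11299: deductible already satisfied, so traveler's share is 50% × €11299 = €5649.50. Adding that to €6556 gives €12205.50, past the €11050 cap; traveler pays only €11050 − €6556 = €4494. Insurer: €11299 − €4494 = €6805.

€6805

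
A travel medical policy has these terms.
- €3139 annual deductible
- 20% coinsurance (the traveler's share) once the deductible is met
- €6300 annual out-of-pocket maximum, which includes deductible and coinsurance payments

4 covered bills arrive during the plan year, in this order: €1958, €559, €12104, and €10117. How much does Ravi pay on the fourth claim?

€864.60

Claim 1 (€1958): all of it applies to the deductible. Cost to traveler: €1958. OOP to date €1958.
Claim 2 (€559): all of it applies to the deductible. Traveler pays €559; OOP now €2517.
Claim 3 (€12104): deductible takes €622, €11482 remains; traveler's 20% is €2296.40. Traveler owes €2918.40 (running OOP €5435.40).
Claim 4 (€10117): deductible already satisfied, so traveler's share is 20% × €10117 = €2023.40. OOP would hit €7458.80 > €6300, so the cap limits the traveler to €6300 − €5435.40 = €864.60.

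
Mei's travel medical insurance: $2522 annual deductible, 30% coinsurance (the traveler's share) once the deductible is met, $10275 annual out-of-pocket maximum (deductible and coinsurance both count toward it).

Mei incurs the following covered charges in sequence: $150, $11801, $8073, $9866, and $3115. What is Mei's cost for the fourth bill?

$2502.40

Bill 1, $150: fully absorbed by the deductible. Traveler owes $150 (running OOP $150).
Bill 2, $11801: deductible takes $2372, $9429 remains; 30% of $9429 = $2828.70. Traveler pays $5200.70; OOP now $5350.70.
Bill 3, $8073: deductible met; 30% of $8073 = $2421.90. Cost to traveler: $2421.90. OOP to date $7772.60.
Bill 4, $9866: deductible met; 30% of $9866 = $2959.80. Adding that to $7772.60 gives $10732.40, past the $10275 cap; traveler pays only $10275 − $7772.60 = $2502.40.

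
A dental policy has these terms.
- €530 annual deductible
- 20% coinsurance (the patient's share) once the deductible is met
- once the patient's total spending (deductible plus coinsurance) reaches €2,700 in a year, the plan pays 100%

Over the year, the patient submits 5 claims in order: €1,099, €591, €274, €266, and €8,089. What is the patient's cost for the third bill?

Claim 1 (€1,099): deductible takes €530, €569 remains; coinsurance €569 × 20% = €113.80. Cost to patient: €643.80. OOP to date €643.80.
Claim 2 (€591): 20% coinsurance on €591 = €118.20. Patient pays €118.20; OOP now €762.
Claim 3 (€274): deductible already satisfied, so patient's share is 20% × €274 = €54.80. Cost to patient: €54.80. OOP to date €816.80.

€54.80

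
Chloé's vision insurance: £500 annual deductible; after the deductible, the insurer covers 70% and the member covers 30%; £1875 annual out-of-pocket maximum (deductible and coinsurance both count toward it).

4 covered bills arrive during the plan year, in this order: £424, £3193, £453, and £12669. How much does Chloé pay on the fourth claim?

£304

Claim 1 (£424): all of it applies to the deductible. Member pays £424; OOP now £424.
Claim 2 (£3193): £76 to deductible, leaving £3117; coinsurance £3117 × 30% = £935.10. Member pays £1011.10; OOP now £1435.10.
Claim 3 (£453): 30% coinsurance on £453 = £135.90. Member owes £135.90 (running OOP £1571).
Claim 4 (£12669): deductible met; 30% of £12669 = £3800.70. OOP would hit £5371.70 > £1875, so the cap limits the member to £1875 − £1571 = £304.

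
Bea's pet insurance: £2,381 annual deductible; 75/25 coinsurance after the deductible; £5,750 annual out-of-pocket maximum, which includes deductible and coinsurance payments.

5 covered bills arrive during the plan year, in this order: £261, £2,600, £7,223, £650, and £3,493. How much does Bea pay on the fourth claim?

#1 (£261): all of it applies to the deductible. Cost to owner: £261. OOP to date £261.
#2 (£2,600): £2,120 finishes the deductible; £480 goes to coinsurance; owner's 25% is £120. Owner owes £2,240 (running OOP £2,501).
#3 (£7,223): 25% coinsurance on £7,223 = £1,805.75. Owner pays £1,805.75; OOP now £4,306.75.
#4 (£650): deductible already satisfied, so owner's share is 25% × £650 = £162.50. Cost to owner: £162.50. OOP to date £4,469.25.

£162.50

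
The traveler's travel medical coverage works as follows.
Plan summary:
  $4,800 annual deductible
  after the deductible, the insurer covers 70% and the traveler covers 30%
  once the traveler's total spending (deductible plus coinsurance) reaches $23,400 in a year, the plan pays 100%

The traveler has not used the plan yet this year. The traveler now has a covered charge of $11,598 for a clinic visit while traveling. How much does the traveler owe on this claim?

Nothing has been paid toward the $4,800 deductible, so the first $4,800 of this charge is applied there.
The remaining $6,798 (= $11,598 − $4,800) moves to coinsurance.
30% of $6,798 = $2,039.40 falls to the traveler.
Traveler responsibility before any cap: $4,800 + $2,039.40 = $6,839.40.
Cumulative spending $0 + $6,839.40 = $6,839.40 stays under the $23,400 maximum.

$6,839.40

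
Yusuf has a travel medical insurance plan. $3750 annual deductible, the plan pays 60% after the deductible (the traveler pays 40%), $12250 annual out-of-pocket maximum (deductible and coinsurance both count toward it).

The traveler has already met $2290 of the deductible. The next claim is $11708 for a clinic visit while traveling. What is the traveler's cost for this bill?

Remaining deductible: $3750 − $2290 = $1460.
The remaining $10248 (= $11708 − $1460) moves to coinsurance.
Coinsurance: $10248 × 40% = $4099.20.
Traveler responsibility before any cap: $1460 + $4099.20 = $5559.20.
Year-to-date out-of-pocket becomes $2290 + $5559.20 = $7849.20, still under the $12250 maximum, so no cap applies.

$5559.20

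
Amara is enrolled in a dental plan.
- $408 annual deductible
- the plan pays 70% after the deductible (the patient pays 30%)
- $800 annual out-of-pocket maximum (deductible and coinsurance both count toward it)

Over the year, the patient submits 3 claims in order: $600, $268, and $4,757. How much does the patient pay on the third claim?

$254

Bill 1, $600: $408 finishes the deductible; $192 goes to coinsurance; 30% of $192 = $57.60. Patient pays $465.60; OOP now $465.60.
Bill 2, $268: deductible already satisfied, so patient's share is 30% × $268 = $80.40. Cost to patient: $80.40. OOP to date $546.
Bill 3, $4,757: 30% coinsurance on $4,757 = $1,427.10. Adding that to $546 gives $1,973.10, past the $800 cap; patient pays only $800 − $546 = $254.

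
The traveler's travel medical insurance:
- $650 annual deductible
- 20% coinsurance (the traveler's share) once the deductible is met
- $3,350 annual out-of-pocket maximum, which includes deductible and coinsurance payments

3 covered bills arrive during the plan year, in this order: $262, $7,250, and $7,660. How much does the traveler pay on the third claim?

$1,327.60

Claim 1 — $262: fully absorbed by the deductible. Traveler owes $262 (running OOP $262).
Claim 2 — $7,250: deductible takes $388, $6,862 remains; 20% of $6,862 = $1,372.40. Cost to traveler: $1,760.40. OOP to date $2,022.40.
Claim 3 — $7,660: deductible already satisfied, so traveler's share is 20% × $7,660 = $1,532. OOP would hit $3,554.40 > $3,350, so the cap limits the traveler to $3,350 − $2,022.40 = $1,327.60.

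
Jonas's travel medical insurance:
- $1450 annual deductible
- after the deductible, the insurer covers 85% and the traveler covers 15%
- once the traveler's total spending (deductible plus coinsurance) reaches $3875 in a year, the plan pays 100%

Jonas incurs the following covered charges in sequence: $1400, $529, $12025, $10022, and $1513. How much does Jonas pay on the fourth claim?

$549.40

Bill 1, $1400: fully absorbed by the deductible. Cost to traveler: $1400. OOP to date $1400.
Bill 2, $529: $50 to deductible, leaving $479; traveler's 15% is $71.85. Cost to traveler: $121.85. OOP to date $1521.85.
Bill 3, $12025: deductible already satisfied, so traveler's share is 15% × $12025 = $1803.75. Traveler pays $1803.75; OOP now $3325.60.
Bill 4, $10022: deductible already satisfied, so traveler's share is 15% × $10022 = $1503.30. That would push OOP to $4828.90, over the $3875 cap, so traveler pays $3875 − $3325.60 = $549.40.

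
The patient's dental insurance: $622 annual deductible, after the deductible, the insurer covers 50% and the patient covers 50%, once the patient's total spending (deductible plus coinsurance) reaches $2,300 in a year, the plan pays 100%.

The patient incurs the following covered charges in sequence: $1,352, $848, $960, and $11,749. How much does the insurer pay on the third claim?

#1 ($1,352): deductible takes $622, $730 remains; patient's 50% is $365. Cost to patient: $987. OOP to date $987. Plan pays $1,352 − $987 = $365.
#2 ($848): deductible already satisfied, so patient's share is 50% × $848 = $424. Patient owes $424 (running OOP $1,411). Insurer: $848 − $424 = $424.
#3 ($960): deductible already satisfied, so patient's share is 50% × $960 = $480. Patient owes $480 (running OOP $1,891). Plan pays $960 − $480 = $480.

$480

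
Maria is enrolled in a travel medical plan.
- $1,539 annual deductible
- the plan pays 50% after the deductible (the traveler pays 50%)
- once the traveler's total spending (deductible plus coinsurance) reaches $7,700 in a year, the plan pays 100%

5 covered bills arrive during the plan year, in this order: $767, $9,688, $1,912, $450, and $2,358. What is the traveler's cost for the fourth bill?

$225

Bill 1, $767: fully absorbed by the deductible. Cost to traveler: $767. OOP to date $767.
Bill 2, $9,688: deductible takes $772, $8,916 remains; traveler's 50% is $4,458. Traveler pays $5,230; OOP now $5,997.
Bill 3, $1,912: 50% coinsurance on $1,912 = $956. Traveler pays $956; OOP now $6,953.
Bill 4, $450: deductible met; 50% of $450 = $225. Traveler pays $225; OOP now $7,178.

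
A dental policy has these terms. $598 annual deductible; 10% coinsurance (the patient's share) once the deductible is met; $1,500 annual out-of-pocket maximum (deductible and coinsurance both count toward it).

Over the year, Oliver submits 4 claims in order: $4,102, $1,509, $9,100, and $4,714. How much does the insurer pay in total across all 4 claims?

$17,925

Bill 1, $4,102: $598 finishes the deductible; $3,504 goes to coinsurance; coinsurance $3,504 × 10% = $350.40. Cost to patient: $948.40. OOP to date $948.40. Insurer: $4,102 − $948.40 = $3,153.60.
Bill 2, $1,509: deductible already satisfied, so patient's share is 10% × $1,509 = $150.90. Cost to patient: $150.90. OOP to date $1,099.30. Plan pays $1,509 − $150.90 = $1,358.10.
Bill 3, $9,100: deductible already satisfied, so patient's share is 10% × $9,100 = $910. That would push OOP to $2,009.30, over the $1,500 cap, so patient pays $1,500 − $1,099.30 = $400.70. Plan pays $9,100 − $400.70 = $8,699.30.
Bill 4, $4,714: deductible met; 10% of $4,714 = $471.40. That would push OOP to $1,971.40, over the $1,500 cap, so patient pays $1,500 − $1,500 = $0. Insurer: $4,714 − $0 = $4,714.
Insurer total = bills − patient's total = $19,425 − $1,500 = $17,925.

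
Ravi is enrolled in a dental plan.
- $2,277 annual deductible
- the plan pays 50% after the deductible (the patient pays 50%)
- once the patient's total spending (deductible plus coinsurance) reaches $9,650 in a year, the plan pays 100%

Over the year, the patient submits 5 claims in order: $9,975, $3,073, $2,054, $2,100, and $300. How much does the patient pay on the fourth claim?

$960.50

Claim 1 — $9,975: deductible takes $2,277, $7,698 remains; 50% of $7,698 = $3,849. Patient pays $6,126; OOP now $6,126.
Claim 2 — $3,073: deductible already satisfied, so patient's share is 50% × $3,073 = $1,536.50. Patient pays $1,536.50; OOP now $7,662.50.
Claim 3 — $2,054: 50% coinsurance on $2,054 = $1,027. Cost to patient: $1,027. OOP to date $8,689.50.
Claim 4 — $2,100: deductible already satisfied, so patient's share is 50% × $2,100 = $1,050. Adding that to $8,689.50 gives $9,739.50, past the $9,650 cap; patient pays only $9,650 − $8,689.50 = $960.50.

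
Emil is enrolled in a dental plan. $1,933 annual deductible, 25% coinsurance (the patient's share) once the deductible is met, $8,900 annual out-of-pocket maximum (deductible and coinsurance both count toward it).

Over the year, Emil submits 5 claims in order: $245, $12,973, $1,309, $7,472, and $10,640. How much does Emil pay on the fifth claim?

#1 ($245): entire amount goes to the deductible. Patient owes $245 (running OOP $245).
#2 ($12,973): deductible takes $1,688, $11,285 remains; coinsurance $11,285 × 25% = $2,821.25. Patient pays $4,509.25; OOP now $4,754.25.
#3 ($1,309): deductible met; 25% of $1,309 = $327.25. Cost to patient: $327.25. OOP to date $5,081.50.
#4 ($7,472): 25% coinsurance on $7,472 = $1,868. Patient pays $1,868; OOP now $6,949.50.
#5 ($10,640): 25% coinsurance on $10,640 = $2,660. Adding that to $6,949.50 gives $9,609.50, past the $8,900 cap; patient pays only $8,900 − $6,949.50 = $1,950.50.

$1,950.50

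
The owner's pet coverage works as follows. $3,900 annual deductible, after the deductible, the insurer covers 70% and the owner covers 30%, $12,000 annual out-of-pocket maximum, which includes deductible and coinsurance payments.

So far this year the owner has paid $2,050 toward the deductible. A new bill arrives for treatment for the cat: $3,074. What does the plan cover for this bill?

Deductible still to meet: $3,900 − $2,050 = $1,850.
The remaining $1,224 (= $3,074 − $1,850) moves to coinsurance.
30% of $1,224 = $367.20 falls to the owner.
That puts the owner's cost at $1,850 + $367.20 = $2,217.20 before any cap.
Total out-of-pocket so far would be $2,050 + $2,217.20 = $4,267.20, below the $12,000 cap — no reduction.
Insurer pays the balance: $3,074 − $2,217.20 = $856.80.

$856.80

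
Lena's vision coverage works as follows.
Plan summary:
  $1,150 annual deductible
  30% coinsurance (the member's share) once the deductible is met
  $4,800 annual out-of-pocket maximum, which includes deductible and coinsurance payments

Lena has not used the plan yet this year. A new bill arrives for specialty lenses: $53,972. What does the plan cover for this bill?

$49,172

Deductible not yet touched, so the first $1,150 of the bill goes to the deductible.
The remaining $52,822 (= $53,972 − $1,150) moves to coinsurance.
Coinsurance: $52,822 × 30% = $15,846.60.
So the member owes $1,150 + $15,846.60 = $16,996.60 before any cap.
Year-to-date out-of-pocket would reach $0 + $16,996.60 = $16,996.60, above the $4,800 maximum, so the member pays only $4,800 − $0 = $4,800.
The insurer covers the remainder: $53,972 − $4,800 = $49,172.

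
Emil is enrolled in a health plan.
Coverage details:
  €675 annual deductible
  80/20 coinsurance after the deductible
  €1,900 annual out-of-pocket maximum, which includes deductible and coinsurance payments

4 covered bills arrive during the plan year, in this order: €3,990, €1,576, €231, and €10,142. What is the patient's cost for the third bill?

Claim 1 — €3,990: €675 finishes the deductible; €3,315 goes to coinsurance; 20% of €3,315 = €663. Patient pays €1,338; OOP now €1,338.
Claim 2 — €1,576: 20% coinsurance on €1,576 = €315.20. Patient owes €315.20 (running OOP €1,653.20).
Claim 3 — €231: deductible already satisfied, so patient's share is 20% × €231 = €46.20. Cost to patient: €46.20. OOP to date €1,699.40.

€46.20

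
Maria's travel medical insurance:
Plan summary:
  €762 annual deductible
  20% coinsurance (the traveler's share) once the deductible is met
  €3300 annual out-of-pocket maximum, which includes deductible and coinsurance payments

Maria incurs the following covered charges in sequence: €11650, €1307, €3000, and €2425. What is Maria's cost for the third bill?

#1 (€11650): €762 finishes the deductible; €10888 goes to coinsurance; traveler's 20% is €2177.60. Traveler pays €2939.60; OOP now €2939.60.
#2 (€1307): deductible met; 20% of €1307 = €261.40. Traveler owes €261.40 (running OOP €3201).
#3 (€3000): deductible met; 20% of €3000 = €600. OOP would hit €3801 > €3300, so the cap limits the traveler to €3300 − €3201 = €99.

€99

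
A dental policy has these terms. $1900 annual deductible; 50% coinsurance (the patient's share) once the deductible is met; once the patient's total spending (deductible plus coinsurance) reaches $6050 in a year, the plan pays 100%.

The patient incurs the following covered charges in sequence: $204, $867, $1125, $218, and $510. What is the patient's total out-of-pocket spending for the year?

#1 ($204): entire amount goes to the deductible. Patient owes $204 (running OOP $204).
#2 ($867): fully absorbed by the deductible. Patient owes $867 (running OOP $1071).
#3 ($1125): deductible takes $829, $296 remains; patient's 50% is $148. Patient pays $977; OOP now $2048.
#4 ($218): 50% coinsurance on $218 = $109. Patient owes $109 (running OOP $2157).
#5 ($510): deductible already satisfied, so patient's share is 50% × $510 = $255. Patient pays $255; OOP now $2412.
Summing the patient's payments: $204 + $867 + $977 + $109 + $255 = $2412.

$2412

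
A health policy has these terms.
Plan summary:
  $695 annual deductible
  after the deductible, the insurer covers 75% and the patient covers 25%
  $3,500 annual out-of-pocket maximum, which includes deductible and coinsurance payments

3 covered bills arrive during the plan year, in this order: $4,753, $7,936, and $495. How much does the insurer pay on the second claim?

Bill 1, $4,753: $695 to deductible, leaving $4,058; 25% of $4,058 = $1,014.50. Cost to patient: $1,709.50. OOP to date $1,709.50. Insurer: $4,753 − $1,709.50 = $3,043.50.
Bill 2, $7,936: deductible met; 25% of $7,936 = $1,984. That would push OOP to $3,693.50, over the $3,500 cap, so patient pays $3,500 − $1,709.50 = $1,790.50. Plan pays $7,936 − $1,790.50 = $6,145.50.

$6,145.50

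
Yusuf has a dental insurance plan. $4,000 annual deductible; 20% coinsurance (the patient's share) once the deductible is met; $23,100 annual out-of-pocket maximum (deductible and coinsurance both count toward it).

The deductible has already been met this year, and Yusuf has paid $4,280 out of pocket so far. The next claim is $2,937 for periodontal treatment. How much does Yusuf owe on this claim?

$587.40

With the deductible met, the entire $2,937 is subject to coinsurance.
20% of $2,937 = $587.40 falls to the patient.
Cumulative spending $4,280 + $587.40 = $4,867.40 stays under the $23,100 maximum.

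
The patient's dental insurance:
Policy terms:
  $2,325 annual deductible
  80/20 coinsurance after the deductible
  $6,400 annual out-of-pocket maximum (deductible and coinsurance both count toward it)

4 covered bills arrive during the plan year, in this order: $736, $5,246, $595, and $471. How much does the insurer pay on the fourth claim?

$376.80

Claim 1 ($736): all of it applies to the deductible. Cost to patient: $736. OOP to date $736. Insurer: $736 − $736 = $0.
Claim 2 ($5,246): $1,589 to deductible, leaving $3,657; patient's 20% is $731.40. Cost to patient: $2,320.40. OOP to date $3,056.40. Insurer: $5,246 − $2,320.40 = $2,925.60.
Claim 3 ($595): deductible met; 20% of $595 = $119. Cost to patient: $119. OOP to date $3,175.40. Plan pays $595 − $119 = $476.
Claim 4 ($471): 20% coinsurance on $471 = $94.20. Cost to patient: $94.20. OOP to date $3,269.60. Insurer: $471 − $94.20 = $376.80.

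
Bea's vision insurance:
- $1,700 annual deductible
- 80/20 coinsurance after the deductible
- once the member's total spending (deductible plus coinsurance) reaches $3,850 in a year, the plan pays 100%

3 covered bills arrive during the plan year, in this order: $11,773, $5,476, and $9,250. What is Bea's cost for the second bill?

$135.40

#1 ($11,773): deductible takes $1,700, $10,073 remains; coinsurance $10,073 × 20% = $2,014.60. Cost to member: $3,714.60. OOP to date $3,714.60.
#2 ($5,476): deductible already satisfied, so member's share is 20% × $5,476 = $1,095.20. That would push OOP to $4,809.80, over the $3,850 cap, so member pays $3,850 − $3,714.60 = $135.40.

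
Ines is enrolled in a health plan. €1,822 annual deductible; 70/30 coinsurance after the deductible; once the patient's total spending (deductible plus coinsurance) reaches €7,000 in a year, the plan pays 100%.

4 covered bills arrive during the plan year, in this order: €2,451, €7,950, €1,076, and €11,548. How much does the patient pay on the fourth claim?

€2,281.50

Claim 1 (€2,451): €1,822 to deductible, leaving €629; 30% of €629 = €188.70. Patient pays €2,010.70; OOP now €2,010.70.
Claim 2 (€7,950): deductible already satisfied, so patient's share is 30% × €7,950 = €2,385. Patient owes €2,385 (running OOP €4,395.70).
Claim 3 (€1,076): deductible already satisfied, so patient's share is 30% × €1,076 = €322.80. Patient pays €322.80; OOP now €4,718.50.
Claim 4 (€11,548): deductible already satisfied, so patient's share is 30% × €11,548 = €3,464.40. Adding that to €4,718.50 gives €8,182.90, past the €7,000 cap; patient pays only €7,000 − €4,718.50 = €2,281.50.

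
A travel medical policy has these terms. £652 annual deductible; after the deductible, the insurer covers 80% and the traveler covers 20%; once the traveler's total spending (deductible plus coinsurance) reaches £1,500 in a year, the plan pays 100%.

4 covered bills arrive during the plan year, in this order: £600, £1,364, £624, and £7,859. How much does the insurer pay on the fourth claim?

£7,398.20

Claim 1 — £600: entire amount goes to the deductible. Traveler pays £600; OOP now £600. Insurer: £600 − £600 = £0.
Claim 2 — £1,364: £52 to deductible, leaving £1,312; coinsurance £1,312 × 20% = £262.40. Traveler owes £314.40 (running OOP £914.40). Plan pays £1,364 − £314.40 = £1,049.60.
Claim 3 — £624: deductible already satisfied, so traveler's share is 20% × £624 = £124.80. Cost to traveler: £124.80. OOP to date £1,039.20. Plan pays £624 − £124.80 = £499.20.
Claim 4 — £7,859: 20% coinsurance on £7,859 = £1,571.80. That would push OOP to £2,611, over the £1,500 cap, so traveler pays £1,500 − £1,039.20 = £460.80. Plan pays £7,859 − £460.80 = £7,398.20.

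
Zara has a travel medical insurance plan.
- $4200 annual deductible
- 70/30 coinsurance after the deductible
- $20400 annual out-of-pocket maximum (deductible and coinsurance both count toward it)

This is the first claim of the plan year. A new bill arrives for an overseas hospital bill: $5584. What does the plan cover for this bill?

$968.80

The full $4200 deductible is still open; $4200 of this bill applies to it.
The remaining $1384 (= $5584 − $4200) moves to coinsurance.
Traveler's 30% share of $1384 is $415.20.
So the traveler owes $4200 + $415.20 = $4615.20 before any cap.
Total out-of-pocket so far would be $0 + $4615.20 = $4615.20, below the $20400 cap — no reduction.
The plan picks up $5584 − $4615.20 = $968.80.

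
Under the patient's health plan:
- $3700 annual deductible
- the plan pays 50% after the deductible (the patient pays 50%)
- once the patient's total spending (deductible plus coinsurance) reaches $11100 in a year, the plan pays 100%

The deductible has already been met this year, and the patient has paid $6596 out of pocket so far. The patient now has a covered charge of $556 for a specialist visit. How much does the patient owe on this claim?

$278

The deductible is already satisfied, so the full bill goes to coinsurance.
Patient's 50% share of $556 is $278.
Year-to-date out-of-pocket becomes $6596 + $278 = $6874, still under the $11100 maximum, so no cap applies.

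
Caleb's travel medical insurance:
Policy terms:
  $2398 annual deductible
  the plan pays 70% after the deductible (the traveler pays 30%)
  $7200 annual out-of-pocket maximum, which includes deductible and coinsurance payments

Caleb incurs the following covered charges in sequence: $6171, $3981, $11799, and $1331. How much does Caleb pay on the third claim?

$2475.80

Bill 1, $6171: $2398 to deductible, leaving $3773; coinsurance $3773 × 30% = $1131.90. Traveler owes $3529.90 (running OOP $3529.90).
Bill 2, $3981: deductible already satisfied, so traveler's share is 30% × $3981 = $1194.30. Traveler owes $1194.30 (running OOP $4724.20).
Bill 3, $11799: deductible already satisfied, so traveler's share is 30% × $11799 = $3539.70. Adding that to $4724.20 gives $8263.90, past the $7200 cap; traveler pays only $7200 − $4724.20 = $2475.80.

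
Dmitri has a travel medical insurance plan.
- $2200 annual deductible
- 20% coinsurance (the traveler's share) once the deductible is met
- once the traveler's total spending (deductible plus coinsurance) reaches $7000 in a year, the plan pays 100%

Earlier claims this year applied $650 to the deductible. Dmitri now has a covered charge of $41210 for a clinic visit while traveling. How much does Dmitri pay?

$6350

$650 of the $2200 deductible is already met, leaving $1550.
The remaining $39660 (= $41210 − $1550) moves to coinsurance.
Traveler's 20% share of $39660 is $7932.
Traveler responsibility before any cap: $1550 + $7932 = $9482.
Year-to-date out-of-pocket would reach $650 + $9482 = $10132, above the $7000 maximum, so the traveler pays only $7000 − $650 = $6350.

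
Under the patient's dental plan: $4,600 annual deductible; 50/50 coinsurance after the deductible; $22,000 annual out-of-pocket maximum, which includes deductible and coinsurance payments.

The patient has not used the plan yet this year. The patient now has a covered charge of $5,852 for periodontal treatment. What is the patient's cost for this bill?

$5,226

Deductible not yet touched, so the first $4,600 of the bill goes to the deductible.
That leaves $5,852 − $4,600 = $1,252 for coinsurance.
Patient's 50% share of $1,252 is $626.
Patient responsibility before any cap: $4,600 + $626 = $5,226.
Cumulative spending $0 + $5,226 = $5,226 stays under the $22,000 maximum.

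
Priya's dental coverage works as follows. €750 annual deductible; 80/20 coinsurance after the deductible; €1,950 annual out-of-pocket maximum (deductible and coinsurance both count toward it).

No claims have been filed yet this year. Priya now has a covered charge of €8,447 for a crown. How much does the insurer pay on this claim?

The full €750 deductible is still open; €750 of this bill applies to it.
The remaining €7,697 (= €8,447 − €750) moves to coinsurance.
Patient's 20% share of €7,697 is €1,539.40.
Patient responsibility before any cap: €750 + €1,539.40 = €2,289.40.
Adding €2,289.40 to the €0 already spent would give €2,289.40, which exceeds the €1,950 cap; the patient pays just €1,950 − €0 = €1,950.
The plan picks up €8,447 − €1,950 = €6,497.

€6,497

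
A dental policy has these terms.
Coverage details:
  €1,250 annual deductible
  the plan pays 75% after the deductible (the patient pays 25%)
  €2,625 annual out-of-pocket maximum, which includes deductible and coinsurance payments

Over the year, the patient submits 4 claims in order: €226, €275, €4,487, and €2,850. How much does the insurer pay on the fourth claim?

€2,409.50

#1 (€226): entire amount goes to the deductible. Patient pays €226; OOP now €226. Insurer: €226 − €226 = €0.
#2 (€275): fully absorbed by the deductible. Cost to patient: €275. OOP to date €501. Plan pays €275 − €275 = €0.
#3 (€4,487): €749 to deductible, leaving €3,738; patient's 25% is €934.50. Patient pays €1,683.50; OOP now €2,184.50. Insurer: €4,487 − €1,683.50 = €2,803.50.
#4 (€2,850): deductible met; 25% of €2,850 = €712.50. That would push OOP to €2,897, over the €2,625 cap, so patient pays €2,625 − €2,184.50 = €440.50. Plan pays €2,850 − €440.50 = €2,409.50.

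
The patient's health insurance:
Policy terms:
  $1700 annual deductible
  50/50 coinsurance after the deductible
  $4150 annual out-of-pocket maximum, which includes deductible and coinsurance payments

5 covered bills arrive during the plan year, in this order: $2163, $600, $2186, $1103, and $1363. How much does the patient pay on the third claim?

Bill 1, $2163: $1700 finishes the deductible; $463 goes to coinsurance; patient's 50% is $231.50. Patient owes $1931.50 (running OOP $1931.50).
Bill 2, $600: deductible already satisfied, so patient's share is 50% × $600 = $300. Patient pays $300; OOP now $2231.50.
Bill 3, $2186: deductible already satisfied, so patient's share is 50% × $2186 = $1093. Patient pays $1093; OOP now $3324.50.

$1093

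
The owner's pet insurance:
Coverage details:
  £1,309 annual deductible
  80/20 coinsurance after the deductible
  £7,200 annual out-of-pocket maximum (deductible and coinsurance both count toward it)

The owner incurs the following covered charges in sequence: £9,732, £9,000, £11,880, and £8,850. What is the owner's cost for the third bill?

Claim 1 — £9,732: £1,309 to deductible, leaving £8,423; owner's 20% is £1,684.60. Cost to owner: £2,993.60. OOP to date £2,993.60.
Claim 2 — £9,000: deductible met; 20% of £9,000 = £1,800. Cost to owner: £1,800. OOP to date £4,793.60.
Claim 3 — £11,880: 20% coinsurance on £11,880 = £2,376. Owner pays £2,376; OOP now £7,169.60.

£2,376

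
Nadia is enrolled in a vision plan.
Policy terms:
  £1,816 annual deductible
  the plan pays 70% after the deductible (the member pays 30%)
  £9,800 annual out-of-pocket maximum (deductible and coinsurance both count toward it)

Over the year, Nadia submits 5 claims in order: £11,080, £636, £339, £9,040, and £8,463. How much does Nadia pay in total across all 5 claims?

£9,800

Claim 1 (£11,080): £1,816 to deductible, leaving £9,264; 30% of £9,264 = £2,779.20. Member pays £4,595.20; OOP now £4,595.20.
Claim 2 (£636): deductible met; 30% of £636 = £190.80. Cost to member: £190.80. OOP to date £4,786.
Claim 3 (£339): deductible already satisfied, so member's share is 30% × £339 = £101.70. Member owes £101.70 (running OOP £4,887.70).
Claim 4 (£9,040): deductible met; 30% of £9,040 = £2,712. Member owes £2,712 (running OOP £7,599.70).
Claim 5 (£8,463): 30% coinsurance on £8,463 = £2,538.90. That would push OOP to £10,138.60, over the £9,800 cap, so member pays £9,800 − £7,599.70 = £2,200.30.
Summing the member's payments: £4,595.20 + £190.80 + £101.70 + £2,712 + £2,200.30 = £9,800.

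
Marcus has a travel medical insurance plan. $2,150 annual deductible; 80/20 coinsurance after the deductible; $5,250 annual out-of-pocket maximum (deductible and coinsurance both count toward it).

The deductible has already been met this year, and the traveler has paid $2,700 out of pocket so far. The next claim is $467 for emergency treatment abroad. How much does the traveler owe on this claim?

$93.40

With the deductible met, the entire $467 is subject to coinsurance.
20% of $467 = $93.40 falls to the traveler.
Year-to-date out-of-pocket becomes $2,700 + $93.40 = $2,793.40, still under the $5,250 maximum, so no cap applies.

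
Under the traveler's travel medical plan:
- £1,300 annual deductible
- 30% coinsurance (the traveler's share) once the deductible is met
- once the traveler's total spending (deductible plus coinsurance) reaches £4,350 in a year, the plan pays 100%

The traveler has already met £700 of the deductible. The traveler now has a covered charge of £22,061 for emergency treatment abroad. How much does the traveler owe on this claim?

Remaining deductible: £1,300 − £700 = £600.
That leaves £22,061 − £600 = £21,461 for coinsurance.
30% of £21,461 = £6,438.30 falls to the traveler.
Traveler responsibility before any cap: £600 + £6,438.30 = £7,038.30.
Adding £7,038.30 to the £700 already spent would give £7,738.30, which exceeds the £4,350 cap; the traveler pays just £4,350 − £700 = £3,650.

£3,650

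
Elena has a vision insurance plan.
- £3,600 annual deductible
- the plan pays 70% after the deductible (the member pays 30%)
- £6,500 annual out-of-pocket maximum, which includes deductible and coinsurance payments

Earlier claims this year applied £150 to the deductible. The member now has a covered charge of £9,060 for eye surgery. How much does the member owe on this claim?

Remaining deductible: £3,600 − £150 = £3,450.
After the £3,450 deductible portion, £9,060 − £3,450 = £5,610 is subject to coinsurance.
Coinsurance: £5,610 × 30% = £1,683.
So the member owes £3,450 + £1,683 = £5,133 before any cap.
Year-to-date out-of-pocket becomes £150 + £5,133 = £5,283, still under the £6,500 maximum, so no cap applies.

£5,133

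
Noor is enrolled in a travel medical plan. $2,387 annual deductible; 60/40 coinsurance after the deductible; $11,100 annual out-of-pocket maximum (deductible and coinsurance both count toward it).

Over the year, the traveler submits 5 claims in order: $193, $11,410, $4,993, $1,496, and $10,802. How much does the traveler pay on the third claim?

#1 ($193): all of it applies to the deductible. Cost to traveler: $193. OOP to date $193.
#2 ($11,410): $2,194 to deductible, leaving $9,216; 40% of $9,216 = $3,686.40. Cost to traveler: $5,880.40. OOP to date $6,073.40.
#3 ($4,993): deductible met; 40% of $4,993 = $1,997.20. Traveler owes $1,997.20 (running OOP $8,070.60).

$1,997.20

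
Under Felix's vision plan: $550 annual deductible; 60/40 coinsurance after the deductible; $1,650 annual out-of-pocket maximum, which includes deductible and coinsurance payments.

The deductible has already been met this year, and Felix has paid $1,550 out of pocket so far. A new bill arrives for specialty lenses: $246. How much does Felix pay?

$98.40

The deductible is already satisfied, so the full bill goes to coinsurance.
Member's 40% share of $246 is $98.40.
Cumulative spending $1,550 + $98.40 = $1,648.40 stays under the $1,650 maximum.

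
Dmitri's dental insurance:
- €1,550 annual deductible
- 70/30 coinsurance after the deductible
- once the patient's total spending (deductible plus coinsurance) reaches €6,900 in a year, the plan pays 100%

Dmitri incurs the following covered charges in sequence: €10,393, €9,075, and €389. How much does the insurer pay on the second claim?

#1 (€10,393): deductible takes €1,550, €8,843 remains; patient's 30% is €2,652.90. Patient owes €4,202.90 (running OOP €4,202.90). Plan pays €10,393 − €4,202.90 = €6,190.10.
#2 (€9,075): 30% coinsurance on €9,075 = €2,722.50. OOP would hit €6,925.40 > €6,900, so the cap limits the patient to €6,900 − €4,202.90 = €2,697.10. Plan pays €9,075 − €2,697.10 = €6,377.90.

€6,377.90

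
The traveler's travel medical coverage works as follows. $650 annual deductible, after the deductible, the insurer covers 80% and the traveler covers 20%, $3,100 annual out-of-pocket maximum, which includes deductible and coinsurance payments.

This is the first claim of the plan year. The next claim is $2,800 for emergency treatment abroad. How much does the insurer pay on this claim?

$1,720

The full $650 deductible is still open; $650 of this bill applies to it.
The remaining $2,150 (= $2,800 − $650) moves to coinsurance.
20% of $2,150 = $430 falls to the traveler.
Traveler responsibility before any cap: $650 + $430 = $1,080.
Total out-of-pocket so far would be $0 + $1,080 = $1,080, below the $3,100 cap — no reduction.
The plan picks up $2,800 − $1,080 = $1,720.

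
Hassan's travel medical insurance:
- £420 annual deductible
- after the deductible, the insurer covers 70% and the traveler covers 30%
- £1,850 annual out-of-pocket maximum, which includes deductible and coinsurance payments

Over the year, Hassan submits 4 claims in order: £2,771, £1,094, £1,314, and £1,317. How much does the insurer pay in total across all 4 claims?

£4,646

Claim 1 — £2,771: £420 finishes the deductible; £2,351 goes to coinsurance; coinsurance £2,351 × 30% = £705.30. Cost to traveler: £1,125.30. OOP to date £1,125.30. Plan pays £2,771 − £1,125.30 = £1,645.70.
Claim 2 — £1,094: deductible met; 30% of £1,094 = £328.20. Traveler pays £328.20; OOP now £1,453.50. Plan pays £1,094 − £328.20 = £765.80.
Claim 3 — £1,314: deductible met; 30% of £1,314 = £394.20. Cost to traveler: £394.20. OOP to date £1,847.70. Plan pays £1,314 − £394.20 = £919.80.
Claim 4 — £1,317: 30% coinsurance on £1,317 = £395.10. OOP would hit £2,242.80 > £1,850, so the cap limits the traveler to £1,850 − £1,847.70 = £2.30. Plan pays £1,317 − £2.30 = £1,314.70.
Insurer total: £1,645.70 + £765.80 + £919.80 + £1,314.70 = £4,646.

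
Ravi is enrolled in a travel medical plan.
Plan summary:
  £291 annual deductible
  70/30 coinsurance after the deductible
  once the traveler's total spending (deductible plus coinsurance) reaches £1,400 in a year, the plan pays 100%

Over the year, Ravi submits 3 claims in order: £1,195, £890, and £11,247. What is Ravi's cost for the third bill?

£570.80

Claim 1 — £1,195: deductible takes £291, £904 remains; coinsurance £904 × 30% = £271.20. Cost to traveler: £562.20. OOP to date £562.20.
Claim 2 — £890: deductible already satisfied, so traveler's share is 30% × £890 = £267. Traveler pays £267; OOP now £829.20.
Claim 3 — £11,247: 30% coinsurance on £11,247 = £3,374.10. That would push OOP to £4,203.30, over the £1,400 cap, so traveler pays £1,400 − £829.20 = £570.80.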